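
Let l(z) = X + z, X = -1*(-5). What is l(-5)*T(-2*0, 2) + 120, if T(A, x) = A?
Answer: 120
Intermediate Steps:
X = 5
l(z) = 5 + z
l(-5)*T(-2*0, 2) + 120 = (5 - 5)*(-2*0) + 120 = 0*0 + 120 = 0 + 120 = 120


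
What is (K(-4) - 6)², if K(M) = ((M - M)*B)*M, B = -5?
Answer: 36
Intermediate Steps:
K(M) = 0 (K(M) = ((M - M)*(-5))*M = (0*(-5))*M = 0*M = 0)
(K(-4) - 6)² = (0 - 6)² = (-6)² = 36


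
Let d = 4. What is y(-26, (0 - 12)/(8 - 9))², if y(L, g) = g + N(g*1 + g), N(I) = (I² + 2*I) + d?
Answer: 409600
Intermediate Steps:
N(I) = 4 + I² + 2*I (N(I) = (I² + 2*I) + 4 = 4 + I² + 2*I)
y(L, g) = 4 + 4*g² + 5*g (y(L, g) = g + (4 + (g*1 + g)² + 2*(g*1 + g)) = g + (4 + (g + g)² + 2*(g + g)) = g + (4 + (2*g)² + 2*(2*g)) = g + (4 + 4*g² + 4*g) = g + (4 + 4*g + 4*g²) = 4 + 4*g² + 5*g)
y(-26, (0 - 12)/(8 - 9))² = (4 + 4*((0 - 12)/(8 - 9))² + 5*((0 - 12)/(8 - 9)))² = (4 + 4*(-12/(-1))² + 5*(-12/(-1)))² = (4 + 4*(-12*(-1))² + 5*(-12*(-1)))² = (4 + 4*12² + 5*12)² = (4 + 4*144 + 60)² = (4 + 576 + 60)² = 640² = 409600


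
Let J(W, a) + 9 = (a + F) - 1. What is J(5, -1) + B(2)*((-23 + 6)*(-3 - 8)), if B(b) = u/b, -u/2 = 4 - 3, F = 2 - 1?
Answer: -197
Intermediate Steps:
F = 1
u = -2 (u = -2*(4 - 3) = -2*1 = -2)
B(b) = -2/b
J(W, a) = -9 + a (J(W, a) = -9 + ((a + 1) - 1) = -9 + ((1 + a) - 1) = -9 + a)
J(5, -1) + B(2)*((-23 + 6)*(-3 - 8)) = (-9 - 1) + (-2/2)*((-23 + 6)*(-3 - 8)) = -10 + (-2*½)*(-17*(-11)) = -10 - 1*187 = -10 - 187 = -197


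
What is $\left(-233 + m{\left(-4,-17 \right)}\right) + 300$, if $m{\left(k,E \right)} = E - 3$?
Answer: $47$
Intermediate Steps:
$m{\left(k,E \right)} = -3 + E$
$\left(-233 + m{\left(-4,-17 \right)}\right) + 300 = \left(-233 - 20\right) + 300 = -253 + 300 = 47$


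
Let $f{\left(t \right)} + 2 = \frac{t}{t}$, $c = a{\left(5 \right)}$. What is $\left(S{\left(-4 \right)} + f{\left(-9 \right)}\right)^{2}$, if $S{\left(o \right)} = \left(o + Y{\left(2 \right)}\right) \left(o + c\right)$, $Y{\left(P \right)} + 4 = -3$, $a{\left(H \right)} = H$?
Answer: $144$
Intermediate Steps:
$c = 5$
$f{\left(t \right)} = -1$ ($f{\left(t \right)} = -2 + \frac{t}{t} = -2 + 1 = -1$)
$Y{\left(P \right)} = -7$ ($Y{\left(P \right)} = -4 - 3 = -7$)
$S{\left(o \right)} = \left(-7 + o\right) \left(5 + o\right)$ ($S{\left(o \right)} = \left(o - 7\right) \left(o + 5\right) = \left(-7 + o\right) \left(5 + o\right)$)
$\left(S{\left(-4 \right)} + f{\left(-9 \right)}\right)^{2} = \left(\left(-35 + \left(-4\right)^{2} - -8\right) - 1\right)^{2} = \left(\left(-35 + 16 + 8\right) - 1\right)^{2} = \left(-11 - 1\right)^{2} = \left(-12\right)^{2} = 144$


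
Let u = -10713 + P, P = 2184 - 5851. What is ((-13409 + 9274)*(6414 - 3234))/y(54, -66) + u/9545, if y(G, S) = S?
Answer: 4183637314/20999 ≈ 1.9923e+5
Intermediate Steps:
P = -3667
u = -14380 (u = -10713 - 3667 = -14380)
((-13409 + 9274)*(6414 - 3234))/y(54, -66) + u/9545 = ((-13409 + 9274)*(6414 - 3234))/(-66) - 14380/9545 = -4135*3180*(-1/66) - 14380*1/9545 = -13149300*(-1/66) - 2876/1909 = 2191550/11 - 2876/1909 = 4183637314/20999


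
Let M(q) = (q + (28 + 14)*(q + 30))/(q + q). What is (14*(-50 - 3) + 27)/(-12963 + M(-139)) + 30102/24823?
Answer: 113271075404/89337902531 ≈ 1.2679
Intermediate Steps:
M(q) = (1260 + 43*q)/(2*q) (M(q) = (q + 42*(30 + q))/((2*q)) = (q + (1260 + 42*q))*(1/(2*q)) = (1260 + 43*q)*(1/(2*q)) = (1260 + 43*q)/(2*q))
(14*(-50 - 3) + 27)/(-12963 + M(-139)) + 30102/24823 = (14*(-50 - 3) + 27)/(-12963 + (43/2 + 630/(-139))) + 30102/24823 = (14*(-53) + 27)/(-12963 + (43/2 + 630*(-1/139))) + 30102*(1/24823) = (-742 + 27)/(-12963 + (43/2 - 630/139)) + 30102/24823 = -715/(-12963 + 4717/278) + 30102/24823 = -715/(-3598997/278) + 30102/24823 = -715*(-278/3598997) + 30102/24823 = 198770/3598997 + 30102/24823 = 113271075404/89337902531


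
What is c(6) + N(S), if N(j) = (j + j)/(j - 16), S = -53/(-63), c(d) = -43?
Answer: -41171/955 ≈ -43.111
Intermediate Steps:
S = 53/63 (S = -53*(-1/63) = 53/63 ≈ 0.84127)
N(j) = 2*j/(-16 + j) (N(j) = (2*j)/(-16 + j) = 2*j/(-16 + j))
c(6) + N(S) = -43 + 2*(53/63)/(-16 + 53/63) = -43 + 2*(53/63)/(-955/63) = -43 + 2*(53/63)*(-63/955) = -43 - 106/955 = -41171/955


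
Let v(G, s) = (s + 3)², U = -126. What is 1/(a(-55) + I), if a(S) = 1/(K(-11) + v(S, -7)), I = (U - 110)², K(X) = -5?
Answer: 11/612657 ≈ 1.7955e-5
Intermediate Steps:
v(G, s) = (3 + s)²
I = 55696 (I = (-126 - 110)² = (-236)² = 55696)
a(S) = 1/11 (a(S) = 1/(-5 + (3 - 7)²) = 1/(-5 + (-4)²) = 1/(-5 + 16) = 1/11)
1/(a(-55) + I) = 1/(1/11 + 55696) = 1/(612657/11) = 11/612657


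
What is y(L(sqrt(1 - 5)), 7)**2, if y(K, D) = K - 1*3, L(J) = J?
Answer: 5 - 12*I ≈ 5.0 - 12.0*I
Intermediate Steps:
y(K, D) = -3 + K (y(K, D) = K - 3 = -3 + K)
y(L(sqrt(1 - 5)), 7)**2 = (-3 + sqrt(1 - 5))**2 = (-3 + sqrt(-4))**2 = (-3 + 2*I)**2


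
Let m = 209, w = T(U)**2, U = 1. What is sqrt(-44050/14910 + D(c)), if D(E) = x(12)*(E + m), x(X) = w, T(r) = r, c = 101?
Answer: sqrt(682587255)/1491 ≈ 17.523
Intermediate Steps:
w = 1 (w = 1**2 = 1)
x(X) = 1
D(E) = 209 + E (D(E) = 1*(E + 209) = 1*(209 + E) = 209 + E)
sqrt(-44050/14910 + D(c)) = sqrt(-44050/14910 + (209 + 101)) = sqrt(-44050*1/14910 + 310) = sqrt(-4405/1491 + 310) = sqrt(457805/1491) = sqrt(682587255)/1491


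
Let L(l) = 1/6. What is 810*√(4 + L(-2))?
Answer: 675*√6 ≈ 1653.4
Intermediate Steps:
L(l) = ⅙
810*√(4 + L(-2)) = 810*√(4 + ⅙) = 810*√(25/6) = 810*(5*√6/6) = 675*√6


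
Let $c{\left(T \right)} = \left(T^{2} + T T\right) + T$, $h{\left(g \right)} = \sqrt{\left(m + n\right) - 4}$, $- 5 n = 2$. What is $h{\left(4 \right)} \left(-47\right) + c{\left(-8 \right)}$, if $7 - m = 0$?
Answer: $120 - \frac{47 \sqrt{65}}{5} \approx 44.215$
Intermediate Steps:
$m = 7$ ($m = 7 - 0 = 7 + 0 = 7$)
$n = - \frac{2}{5}$ ($n = \left(- \frac{1}{5}\right) 2 = - \frac{2}{5} \approx -0.4$)
$h{\left(g \right)} = \frac{\sqrt{65}}{5}$ ($h{\left(g \right)} = \sqrt{\left(7 - \frac{2}{5}\right) - 4} = \sqrt{\frac{33}{5} - 4} = \sqrt{\frac{13}{5}} = \frac{\sqrt{65}}{5}$)
$c{\left(T \right)} = T + 2 T^{2}$ ($c{\left(T \right)} = \left(T^{2} + T^{2}\right) + T = 2 T^{2} + T = T + 2 T^{2}$)
$h{\left(4 \right)} \left(-47\right) + c{\left(-8 \right)} = \frac{\sqrt{65}}{5} \left(-47\right) - 8 \left(1 + 2 \left(-8\right)\right) = - \frac{47 \sqrt{65}}{5} - 8 \left(1 - 16\right) = - \frac{47 \sqrt{65}}{5} - -120 = - \frac{47 \sqrt{65}}{5} + 120 = 120 - \frac{47 \sqrt{65}}{5}$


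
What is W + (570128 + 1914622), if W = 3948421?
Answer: 6433171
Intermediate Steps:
W + (570128 + 1914622) = 3948421 + (570128 + 1914622) = 3948421 + 2484750 = 6433171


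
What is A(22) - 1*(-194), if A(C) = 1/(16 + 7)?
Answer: 4463/23 ≈ 194.04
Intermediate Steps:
A(C) = 1/23
A(22) - 1*(-194) = 1/23 - 1*(-194) = 1/23 + 194 = 4463/23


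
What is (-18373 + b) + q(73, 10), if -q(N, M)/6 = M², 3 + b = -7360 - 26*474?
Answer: -38660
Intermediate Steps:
b = -19687 (b = -3 + (-7360 - 26*474) = -3 + (-7360 - 1*12324) = -3 + (-7360 - 12324) = -3 - 19684 = -19687)
q(N, M) = -6*M²
(-18373 + b) + q(73, 10) = (-18373 - 19687) - 6*10² = -38060 - 6*100 = -38060 - 600 = -38660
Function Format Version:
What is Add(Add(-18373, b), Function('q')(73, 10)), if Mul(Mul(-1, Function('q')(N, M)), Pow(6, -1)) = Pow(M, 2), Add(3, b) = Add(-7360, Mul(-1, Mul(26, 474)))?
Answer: -38660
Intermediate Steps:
b = -19687 (b = Add(-3, Add(-7360, Mul(-1, Mul(26, 474)))) = Add(-3, Add(-7360, Mul(-1, 12324))) = Add(-3, Add(-7360, -12324)) = Add(-3, -19684) = -19687)
Function('q')(N, M) = Mul(-6, Pow(M, 2))
Add(Add(-18373, b), Function('q')(73, 10)) = Add(Add(-18373, -19687), Mul(-6, Pow(10, 2))) = Add(-38060, Mul(-6, 100)) = Add(-38060, -600) = -38660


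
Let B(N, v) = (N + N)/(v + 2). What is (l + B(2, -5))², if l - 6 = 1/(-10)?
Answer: 18769/900 ≈ 20.854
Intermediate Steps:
l = 59/10 (l = 6 + 1/(-10) = 6 - ⅒ = 59/10 ≈ 5.9000)
B(N, v) = 2*N/(2 + v) (B(N, v) = (2*N)/(2 + v) = 2*N/(2 + v))
(l + B(2, -5))² = (59/10 + 2*2/(2 - 5))² = (59/10 + 2*2/(-3))² = (59/10 + 2*2*(-⅓))² = (59/10 - 4/3)² = (137/30)² = 18769/900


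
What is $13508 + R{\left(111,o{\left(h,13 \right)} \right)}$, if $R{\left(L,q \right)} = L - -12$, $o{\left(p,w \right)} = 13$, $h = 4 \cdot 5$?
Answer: $13631$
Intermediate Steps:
$h = 20$
$R{\left(L,q \right)} = 12 + L$ ($R{\left(L,q \right)} = L + 12 = 12 + L$)
$13508 + R{\left(111,o{\left(h,13 \right)} \right)} = 13508 + \left(12 + 111\right) = 13508 + 123 = 13631$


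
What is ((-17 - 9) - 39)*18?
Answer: -1170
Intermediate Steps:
((-17 - 9) - 39)*18 = (-26 - 39)*18 = -65*18 = -1170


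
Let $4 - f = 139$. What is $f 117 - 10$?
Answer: $-15805$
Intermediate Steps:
$f = -135$ ($f = 4 - 139 = -135$)
$f 117 - 10 = \left(-135\right) 117 - 10 = -15795 - 10 = -15805$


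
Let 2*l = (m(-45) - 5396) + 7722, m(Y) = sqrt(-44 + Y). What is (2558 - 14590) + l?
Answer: -10869 + I*sqrt(89)/2 ≈ -10869.0 + 4.717*I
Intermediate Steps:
l = 1163 + I*sqrt(89)/2 (l = ((sqrt(-44 - 45) - 5396) + 7722)/2 = ((sqrt(-89) - 5396) + 7722)/2 = ((I*sqrt(89) - 5396) + 7722)/2 = ((-5396 + I*sqrt(89)) + 7722)/2 = (2326 + I*sqrt(89))/2 = 1163 + I*sqrt(89)/2 ≈ 1163.0 + 4.717*I)
(2558 - 14590) + l = (2558 - 14590) + (1163 + I*sqrt(89)/2) = -12032 + (1163 + I*sqrt(89)/2) = -10869 + I*sqrt(89)/2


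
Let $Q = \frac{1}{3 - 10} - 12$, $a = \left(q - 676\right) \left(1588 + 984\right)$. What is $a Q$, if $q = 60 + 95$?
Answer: $\frac{113901020}{7} \approx 1.6272 \cdot 10^{7}$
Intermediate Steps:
$q = 155$
$a = -1340012$ ($a = \left(155 - 676\right) \left(1588 + 984\right) = \left(-521\right) 2572 = -1340012$)
$Q = - \frac{85}{7}$ ($Q = \frac{1}{-7} - 12 = - \frac{1}{7} - 12 = - \frac{85}{7} \approx -12.143$)
$a Q = \left(-1340012\right) \left(- \frac{85}{7}\right) = \frac{113901020}{7}$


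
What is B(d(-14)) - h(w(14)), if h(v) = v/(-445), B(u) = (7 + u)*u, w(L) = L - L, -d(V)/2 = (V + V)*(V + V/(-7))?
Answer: 446880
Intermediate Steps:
d(V) = -24*V²/7 (d(V) = -2*(V + V)*(V + V/(-7)) = -2*2*V*(V + V*(-⅐)) = -2*2*V*(V - V/7) = -2*2*V*6*V/7 = -24*V²/7)
w(L) = 0
B(u) = u*(7 + u)
h(v) = -v/445 (h(v) = v*(-1/445) = -v/445)
B(d(-14)) - h(w(14)) = (-24/7*(-14)²)*(7 - 24/7*(-14)²) - (-1)*0/445 = (-24/7*196)*(7 - 24/7*196) - 1*0 = -672*(7 - 672) + 0 = -672*(-665) + 0 = 446880 + 0 = 446880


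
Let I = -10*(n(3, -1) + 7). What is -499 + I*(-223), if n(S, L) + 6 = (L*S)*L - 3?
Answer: 1731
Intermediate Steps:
n(S, L) = -9 + S*L**2 (n(S, L) = -6 + ((L*S)*L - 3) = -6 + (S*L**2 - 3) = -6 + (-3 + S*L**2) = -9 + S*L**2)
I = -10 (I = -10*((-9 + 3*(-1)**2) + 7) = -10*((-9 + 3*1) + 7) = -10*((-9 + 3) + 7) = -10*(-6 + 7) = -10*1 = -10)
-499 + I*(-223) = -499 - 10*(-223) = -499 + 2230 = 1731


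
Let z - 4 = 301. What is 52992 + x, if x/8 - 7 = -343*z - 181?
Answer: -785320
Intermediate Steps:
z = 305 (z = 4 + 301 = 305)
x = -838312 (x = 56 + 8*(-343*305 - 181) = 56 + 8*(-104615 - 181) = 56 + 8*(-104796) = 56 - 838368 = -838312)
52992 + x = 52992 - 838312 = -785320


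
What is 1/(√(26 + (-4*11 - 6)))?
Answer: -I*√6/12 ≈ -0.20412*I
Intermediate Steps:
1/(√(26 + (-4*11 - 6))) = 1/(√(26 + (-44 - 6))) = 1/(√(26 - 50)) = 1/(√(-24)) = 1/(2*I*√6) = -I*√6/12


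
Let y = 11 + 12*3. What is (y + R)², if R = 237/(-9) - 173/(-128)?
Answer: 71487025/147456 ≈ 484.80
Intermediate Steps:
R = -9593/384 (R = 237*(-⅑) - 173*(-1/128) = -79/3 + 173/128 = -9593/384 ≈ -24.982)
y = 47 (y = 11 + 36 = 47)
(y + R)² = (47 - 9593/384)² = (8455/384)² = 71487025/147456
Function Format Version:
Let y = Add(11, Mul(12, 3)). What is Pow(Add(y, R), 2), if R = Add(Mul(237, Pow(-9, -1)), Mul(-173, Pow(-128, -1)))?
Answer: Rational(71487025, 147456) ≈ 484.80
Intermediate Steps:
R = Rational(-9593, 384) (R = Add(Mul(237, Rational(-1, 9)), Mul(-173, Rational(-1, 128))) = Add(Rational(-79, 3), Rational(173, 128)) = Rational(-9593, 384) ≈ -24.982)
y = 47 (y = Add(11, 36) = 47)
Pow(Add(y, R), 2) = Pow(Add(47, Rational(-9593, 384)), 2) = Pow(Rational(8455, 384), 2) = Rational(71487025, 147456)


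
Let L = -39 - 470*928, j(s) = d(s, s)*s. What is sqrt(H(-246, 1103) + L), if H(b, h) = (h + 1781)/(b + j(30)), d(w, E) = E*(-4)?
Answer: I*sqrt(1613035704837)/1923 ≈ 660.45*I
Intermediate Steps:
d(w, E) = -4*E
j(s) = -4*s**2 (j(s) = (-4*s)*s = -4*s**2)
H(b, h) = (1781 + h)/(-3600 + b) (H(b, h) = (h + 1781)/(b - 4*30**2) = (1781 + h)/(b - 4*900) = (1781 + h)/(b - 3600) = (1781 + h)/(-3600 + b))
L = -436199 (L = -39 - 436160 = -436199)
sqrt(H(-246, 1103) + L) = sqrt((1781 + 1103)/(-3600 - 246) - 436199) = sqrt(2884/(-3846) - 436199) = sqrt(-1/3846*2884 - 436199) = sqrt(-1442/1923 - 436199) = sqrt(-838812119/1923) = I*sqrt(1613035704837)/1923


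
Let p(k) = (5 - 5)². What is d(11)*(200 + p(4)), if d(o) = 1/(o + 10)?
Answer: 200/21 ≈ 9.5238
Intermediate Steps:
d(o) = 1/(10 + o)
p(k) = 0 (p(k) = 0² = 0)
d(11)*(200 + p(4)) = (200 + 0)/(10 + 11) = 200/21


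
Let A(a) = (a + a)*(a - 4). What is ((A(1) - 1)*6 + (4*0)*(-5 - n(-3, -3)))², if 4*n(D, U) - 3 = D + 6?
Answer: 1764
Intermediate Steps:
n(D, U) = 9/4 + D/4 (n(D, U) = ¾ + (D + 6)/4 = ¾ + (6 + D)/4 = ¾ + (3/2 + D/4) = 9/4 + D/4)
A(a) = 2*a*(-4 + a) (A(a) = (2*a)*(-4 + a) = 2*a*(-4 + a))
((A(1) - 1)*6 + (4*0)*(-5 - n(-3, -3)))² = ((2*1*(-4 + 1) - 1)*6 + (4*0)*(-5 - (9/4 + (¼)*(-3))))² = ((2*1*(-3) - 1)*6 + 0*(-5 - (9/4 - ¾)))² = ((-6 - 1)*6 + 0*(-5 - 1*3/2))² = (-7*6 + 0*(-5 - 3/2))² = (-42 + 0*(-13/2))² = (-42 + 0)² = (-42)² = 1764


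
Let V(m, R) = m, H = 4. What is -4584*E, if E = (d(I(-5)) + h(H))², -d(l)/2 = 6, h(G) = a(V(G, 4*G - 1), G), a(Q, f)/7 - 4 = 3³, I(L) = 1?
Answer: -192642600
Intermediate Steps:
a(Q, f) = 217 (a(Q, f) = 28 + 7*3³ = 28 + 7*27 = 28 + 189 = 217)
h(G) = 217
d(l) = -12 (d(l) = -2*6 = -12)
E = 42025 (E = (-12 + 217)² = 205² = 42025)
-4584*E = -4584*42025 = -192642600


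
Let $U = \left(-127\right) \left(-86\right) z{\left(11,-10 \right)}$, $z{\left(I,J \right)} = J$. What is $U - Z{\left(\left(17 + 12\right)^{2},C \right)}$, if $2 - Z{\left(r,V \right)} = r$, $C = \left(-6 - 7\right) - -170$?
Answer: $-108381$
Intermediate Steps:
$C = 157$ ($C = \left(-6 - 7\right) + 170 = -13 + 170 = 157$)
$Z{\left(r,V \right)} = 2 - r$
$U = -109220$ ($U = \left(-127\right) \left(-86\right) \left(-10\right) = 10922 \left(-10\right) = -109220$)
$U - Z{\left(\left(17 + 12\right)^{2},C \right)} = -109220 - \left(2 - \left(17 + 12\right)^{2}\right) = -109220 - \left(2 - 29^{2}\right) = -109220 - \left(2 - 841\right) = -109220 - -839 = -109220 + 839 = -108381$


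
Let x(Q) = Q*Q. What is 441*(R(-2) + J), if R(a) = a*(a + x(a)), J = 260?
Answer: 112896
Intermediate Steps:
x(Q) = Q²
R(a) = a*(a + a²)
441*(R(-2) + J) = 441*((-2)²*(1 - 2) + 260) = 441*(4*(-1) + 260) = 441*(-4 + 260) = 441*256 = 112896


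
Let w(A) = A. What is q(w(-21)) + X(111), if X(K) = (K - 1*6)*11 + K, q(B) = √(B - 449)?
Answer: 1266 + I*√470 ≈ 1266.0 + 21.679*I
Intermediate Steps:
q(B) = √(-449 + B)
X(K) = -66 + 12*K (X(K) = (K - 6)*11 + K = (-6 + K)*11 + K = (-66 + 11*K) + K = -66 + 12*K)
q(w(-21)) + X(111) = √(-449 - 21) + (-66 + 12*111) = √(-470) + (-66 + 1332) = I*√470 + 1266 = 1266 + I*√470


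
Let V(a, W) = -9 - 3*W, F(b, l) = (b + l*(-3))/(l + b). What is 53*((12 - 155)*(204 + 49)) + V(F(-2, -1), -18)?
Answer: -1917442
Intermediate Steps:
F(b, l) = (b - 3*l)/(b + l)
V(a, W) = -9 - 3*W
53*((12 - 155)*(204 + 49)) + V(F(-2, -1), -18) = 53*((12 - 155)*(204 + 49)) + (-9 - 3*(-18)) = 53*(-143*253) + (-9 + 54) = 53*(-36179) + 45 = -1917487 + 45 = -1917442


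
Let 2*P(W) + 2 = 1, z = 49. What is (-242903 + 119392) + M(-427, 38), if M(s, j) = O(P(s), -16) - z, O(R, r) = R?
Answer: -247121/2 ≈ -1.2356e+5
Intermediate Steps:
P(W) = -½ (P(W) = -1 + (½)*1 = -1 + ½ = -½)
M(s, j) = -99/2 (M(s, j) = -½ - 1*49 = -½ - 49 = -99/2)
(-242903 + 119392) + M(-427, 38) = (-242903 + 119392) - 99/2 = -123511 - 99/2 = -247121/2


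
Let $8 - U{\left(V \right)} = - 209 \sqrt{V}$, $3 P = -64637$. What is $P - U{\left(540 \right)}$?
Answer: $- \frac{64661}{3} - 1254 \sqrt{15} \approx -26410.0$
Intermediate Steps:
$P = - \frac{64637}{3}$ ($P = \frac{1}{3} \left(-64637\right) = - \frac{64637}{3} \approx -21546.0$)
$U{\left(V \right)} = 8 + 209 \sqrt{V}$ ($U{\left(V \right)} = 8 - - 209 \sqrt{V} = 8 + 209 \sqrt{V}$)
$P - U{\left(540 \right)} = - \frac{64637}{3} - \left(8 + 209 \sqrt{540}\right) = - \frac{64637}{3} - \left(8 + 209 \cdot 6 \sqrt{15}\right) = - \frac{64637}{3} - \left(8 + 1254 \sqrt{15}\right) = - \frac{64661}{3} - 1254 \sqrt{15}$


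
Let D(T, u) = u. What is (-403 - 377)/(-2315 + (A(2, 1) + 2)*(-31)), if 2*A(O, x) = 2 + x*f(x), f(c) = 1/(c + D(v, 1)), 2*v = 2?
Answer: 1040/3221 ≈ 0.32288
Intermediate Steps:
v = 1 (v = (½)*2 = 1)
f(c) = 1/(1 + c) (f(c) = 1/(c + 1) = 1/(1 + c))
A(O, x) = 1 + x/(2*(1 + x)) (A(O, x) = (2 + x/(1 + x))/2 = 1 + x/(2*(1 + x)))
(-403 - 377)/(-2315 + (A(2, 1) + 2)*(-31)) = (-403 - 377)/(-2315 + ((2 + 3*1)/(2*(1 + 1)) + 2)*(-31)) = -780/(-2315 + ((½)*(2 + 3)/2 + 2)*(-31)) = -780/(-2315 + ((½)*(½)*5 + 2)*(-31)) = -780/(-2315 + (5/4 + 2)*(-31)) = -780/(-2315 + (13/4)*(-31)) = -780/(-2315 - 403/4) = -780/(-9663/4) = -780*(-4/9663) = 1040/3221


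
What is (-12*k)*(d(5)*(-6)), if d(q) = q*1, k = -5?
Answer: -1800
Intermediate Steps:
d(q) = q
(-12*k)*(d(5)*(-6)) = (-12*(-5))*(5*(-6)) = 60*(-30) = -1800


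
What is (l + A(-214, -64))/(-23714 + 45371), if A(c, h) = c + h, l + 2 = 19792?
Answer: 6504/7219 ≈ 0.90096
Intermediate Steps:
l = 19790 (l = -2 + 19792 = 19790)
(l + A(-214, -64))/(-23714 + 45371) = (19790 + (-214 - 64))/(-23714 + 45371) = (19790 - 278)/21657 = 19512*(1/21657) = 6504/7219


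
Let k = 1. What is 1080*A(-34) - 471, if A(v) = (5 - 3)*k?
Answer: 1689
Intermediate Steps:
A(v) = 2 (A(v) = (5 - 3)*1 = 2*1 = 2)
1080*A(-34) - 471 = 1080*2 - 471 = 2160 - 471 = 1689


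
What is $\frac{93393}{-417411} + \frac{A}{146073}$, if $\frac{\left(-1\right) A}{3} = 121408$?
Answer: $- \frac{6136048139}{2258239889} \approx -2.7172$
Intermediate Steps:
$A = -364224$ ($A = \left(-3\right) 121408 = -364224$)
$\frac{93393}{-417411} + \frac{A}{146073} = \frac{93393}{-417411} - \frac{364224}{146073} = 93393 \left(- \frac{1}{417411}\right) - \frac{121408}{48691} = - \frac{10377}{46379} - \frac{121408}{48691} = - \frac{6136048139}{2258239889}$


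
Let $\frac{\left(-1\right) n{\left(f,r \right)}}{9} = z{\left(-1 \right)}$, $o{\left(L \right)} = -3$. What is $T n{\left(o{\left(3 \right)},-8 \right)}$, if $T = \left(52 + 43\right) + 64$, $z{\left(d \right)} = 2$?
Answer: $-2862$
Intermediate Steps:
$T = 159$ ($T = 95 + 64 = 159$)
$n{\left(f,r \right)} = -18$ ($n{\left(f,r \right)} = \left(-9\right) 2 = -18$)
$T n{\left(o{\left(3 \right)},-8 \right)} = 159 \left(-18\right) = -2862$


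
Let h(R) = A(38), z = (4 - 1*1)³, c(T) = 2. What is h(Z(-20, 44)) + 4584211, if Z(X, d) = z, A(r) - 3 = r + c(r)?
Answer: 4584254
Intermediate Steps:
A(r) = 5 + r (A(r) = 3 + (r + 2) = 3 + (2 + r) = 5 + r)
z = 27 (z = (4 - 1)³ = 3³ = 27)
Z(X, d) = 27
h(R) = 43 (h(R) = 5 + 38 = 43)
h(Z(-20, 44)) + 4584211 = 43 + 4584211 = 4584254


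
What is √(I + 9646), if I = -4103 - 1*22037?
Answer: I*√16494 ≈ 128.43*I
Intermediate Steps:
I = -26140 (I = -4103 - 22037 = -26140)
√(I + 9646) = √(-26140 + 9646) = √(-16494) = I*√16494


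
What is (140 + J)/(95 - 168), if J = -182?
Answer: 42/73 ≈ 0.57534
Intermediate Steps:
(140 + J)/(95 - 168) = (140 - 182)/(95 - 168) = -42/(-73) = -42*(-1/73) = 42/73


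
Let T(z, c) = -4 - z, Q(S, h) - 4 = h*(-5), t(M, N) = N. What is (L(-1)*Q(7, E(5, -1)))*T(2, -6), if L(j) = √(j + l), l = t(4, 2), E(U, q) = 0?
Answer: -24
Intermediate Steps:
l = 2
Q(S, h) = 4 - 5*h (Q(S, h) = 4 + h*(-5) = 4 - 5*h)
L(j) = √(2 + j) (L(j) = √(j + 2) = √(2 + j))
(L(-1)*Q(7, E(5, -1)))*T(2, -6) = (√(2 - 1)*(4 - 5*0))*(-4 - 1*2) = (√1*(4 + 0))*(-4 - 2) = (1*4)*(-6) = 4*(-6) = -24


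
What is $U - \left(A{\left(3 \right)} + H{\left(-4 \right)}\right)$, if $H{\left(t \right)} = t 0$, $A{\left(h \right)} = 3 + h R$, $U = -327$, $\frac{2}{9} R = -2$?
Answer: $-303$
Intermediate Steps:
$R = -9$ ($R = \frac{9}{2} \left(-2\right) = -9$)
$A{\left(h \right)} = 3 - 9 h$ ($A{\left(h \right)} = 3 + h \left(-9\right) = 3 - 9 h$)
$H{\left(t \right)} = 0$
$U - \left(A{\left(3 \right)} + H{\left(-4 \right)}\right) = -327 - \left(\left(3 - 27\right) + 0\right) = -327 - \left(-24 + 0\right) = -327 - -24 = -327 + 24 = -303$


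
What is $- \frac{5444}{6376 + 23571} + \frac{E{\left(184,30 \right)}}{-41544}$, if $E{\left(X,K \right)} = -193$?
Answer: $- \frac{220385765}{1244118168} \approx -0.17714$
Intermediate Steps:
$- \frac{5444}{6376 + 23571} + \frac{E{\left(184,30 \right)}}{-41544} = - \frac{5444}{6376 + 23571} - \frac{193}{-41544} = - \frac{5444}{29947} - - \frac{193}{41544} = \left(-5444\right) \frac{1}{29947} + \frac{193}{41544} = - \frac{5444}{29947} + \frac{193}{41544} = - \frac{220385765}{1244118168}$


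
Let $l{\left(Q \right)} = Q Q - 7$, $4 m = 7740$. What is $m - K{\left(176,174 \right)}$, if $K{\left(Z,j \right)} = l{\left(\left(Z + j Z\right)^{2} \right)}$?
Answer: $-899917849599998058$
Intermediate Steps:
$m = 1935$ ($m = \frac{1}{4} \cdot 7740 = 1935$)
$l{\left(Q \right)} = -7 + Q^{2}$ ($l{\left(Q \right)} = Q^{2} - 7 = -7 + Q^{2}$)
$K{\left(Z,j \right)} = -7 + \left(Z + Z j\right)^{4}$ ($K{\left(Z,j \right)} = -7 + \left(\left(Z + j Z\right)^{2}\right)^{2} = -7 + \left(\left(Z + Z j\right)^{2}\right)^{2} = -7 + \left(Z + Z j\right)^{4}$)
$m - K{\left(176,174 \right)} = 1935 - \left(-7 + 176^{4} \left(1 + 174\right)^{4}\right) = 1935 - \left(-7 + 959512576 \cdot 175^{4}\right) = 1935 - \left(-7 + 959512576 \cdot 937890625\right) = 1935 - \left(-7 + 899917849600000000\right) = 1935 - 899917849599999993 = -899917849599998058$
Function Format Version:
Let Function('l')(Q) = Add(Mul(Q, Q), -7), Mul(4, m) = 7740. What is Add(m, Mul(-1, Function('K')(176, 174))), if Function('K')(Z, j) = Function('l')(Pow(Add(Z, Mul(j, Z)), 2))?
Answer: -899917849599998058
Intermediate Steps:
m = 1935 (m = Mul(Rational(1, 4), 7740) = 1935)
Function('l')(Q) = Add(-7, Pow(Q, 2)) (Function('l')(Q) = Add(Pow(Q, 2), -7) = Add(-7, Pow(Q, 2)))
Function('K')(Z, j) = Add(-7, Pow(Add(Z, Mul(Z, j)), 4)) (Function('K')(Z, j) = Add(-7, Pow(Pow(Add(Z, Mul(j, Z)), 2), 2)) = Add(-7, Pow(Pow(Add(Z, Mul(Z, j)), 2), 2)) = Add(-7, Pow(Add(Z, Mul(Z, j)), 4)))
Add(m, Mul(-1, Function('K')(176, 174))) = Add(1935, Mul(-1, Add(-7, Mul(Pow(176, 4), Pow(Add(1, 174), 4))))) = Add(1935, Mul(-1, Add(-7, Mul(959512576, Pow(175, 4))))) = Add(1935, Mul(-1, Add(-7, Mul(959512576, 937890625)))) = Add(1935, Mul(-1, Add(-7, 899917849600000000))) = Add(1935, Mul(-1, 899917849599999993)) = Add(1935, -899917849599999993) = -899917849599998058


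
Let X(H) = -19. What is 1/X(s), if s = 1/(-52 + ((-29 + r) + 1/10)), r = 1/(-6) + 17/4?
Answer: -1/19 ≈ -0.052632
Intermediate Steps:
r = 49/12 (r = 1*(-⅙) + 17*(¼) = -⅙ + 17/4 = 49/12 ≈ 4.0833)
s = -60/4609 (s = 1/(-52 + ((-29 + 49/12) + 1/10)) = 1/(-52 + (-299/12 + ⅒)) = 1/(-52 - 1489/60) = 1/(-4609/60) = -60/4609 ≈ -0.013018)
1/X(s) = 1/(-19) = -1/19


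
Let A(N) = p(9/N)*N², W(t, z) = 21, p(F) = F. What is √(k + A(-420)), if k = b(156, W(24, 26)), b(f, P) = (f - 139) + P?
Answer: I*√3742 ≈ 61.172*I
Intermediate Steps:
b(f, P) = -139 + P + f (b(f, P) = (-139 + f) + P = -139 + P + f)
A(N) = 9*N (A(N) = (9/N)*N² = 9*N)
k = 38 (k = -139 + 21 + 156 = 38)
√(k + A(-420)) = √(38 + 9*(-420)) = √(38 - 3780) = √(-3742) = I*√3742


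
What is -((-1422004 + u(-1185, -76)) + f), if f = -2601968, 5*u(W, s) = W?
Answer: 4024209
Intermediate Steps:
u(W, s) = W/5
-((-1422004 + u(-1185, -76)) + f) = -((-1422004 + (1/5)*(-1185)) - 2601968) = -((-1422004 - 237) - 2601968) = -(-1422241 - 2601968) = -1*(-4024209) = 4024209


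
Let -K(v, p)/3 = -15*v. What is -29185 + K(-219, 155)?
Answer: -39040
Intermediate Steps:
K(v, p) = 45*v (K(v, p) = -(-45)*v = 45*v)
-29185 + K(-219, 155) = -29185 + 45*(-219) = -29185 - 9855 = -39040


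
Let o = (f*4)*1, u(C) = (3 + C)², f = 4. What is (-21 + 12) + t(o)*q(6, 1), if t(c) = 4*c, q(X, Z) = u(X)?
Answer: 5175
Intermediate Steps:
q(X, Z) = (3 + X)²
o = 16 (o = (4*4)*1 = 16*1 = 16)
(-21 + 12) + t(o)*q(6, 1) = (-21 + 12) + (4*16)*(3 + 6)² = -9 + 64*9² = -9 + 64*81 = -9 + 5184 = 5175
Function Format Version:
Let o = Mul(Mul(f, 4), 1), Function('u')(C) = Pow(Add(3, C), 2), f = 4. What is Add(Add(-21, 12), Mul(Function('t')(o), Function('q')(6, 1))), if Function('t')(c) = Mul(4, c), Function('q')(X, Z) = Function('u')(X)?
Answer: 5175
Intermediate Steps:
Function('q')(X, Z) = Pow(Add(3, X), 2)
o = 16 (o = Mul(Mul(4, 4), 1) = Mul(16, 1) = 16)
Add(Add(-21, 12), Mul(Function('t')(o), Function('q')(6, 1))) = Add(Add(-21, 12), Mul(Mul(4, 16), Pow(Add(3, 6), 2))) = Add(-9, Mul(64, Pow(9, 2))) = Add(-9, Mul(64, 81)) = Add(-9, 5184) = 5175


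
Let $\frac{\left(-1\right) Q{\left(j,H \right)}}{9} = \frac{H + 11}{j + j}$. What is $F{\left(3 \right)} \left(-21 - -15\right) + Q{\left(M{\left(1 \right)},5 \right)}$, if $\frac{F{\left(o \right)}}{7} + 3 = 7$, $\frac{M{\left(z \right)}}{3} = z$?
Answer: $-192$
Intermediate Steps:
$M{\left(z \right)} = 3 z$
$Q{\left(j,H \right)} = - \frac{9 \left(11 + H\right)}{2 j}$ ($Q{\left(j,H \right)} = - 9 \frac{H + 11}{j + j} = - 9 \frac{11 + H}{2 j} = - \frac{9 \left(11 + H\right)}{2 j}$)
$F{\left(o \right)} = 28$ ($F{\left(o \right)} = -21 + 7 \cdot 7 = -21 + 49 = 28$)
$F{\left(3 \right)} \left(-21 - -15\right) + Q{\left(M{\left(1 \right)},5 \right)} = 28 \left(-21 - -15\right) + \frac{9 \left(-11 - 5\right)}{2 \cdot 3 \cdot 1} = 28 \left(-21 + 15\right) + \frac{9 \left(-11 - 5\right)}{2 \cdot 3} = 28 \left(-6\right) + \frac{9}{2} \cdot \frac{1}{3} \left(-16\right) = -168 - 24 = -192$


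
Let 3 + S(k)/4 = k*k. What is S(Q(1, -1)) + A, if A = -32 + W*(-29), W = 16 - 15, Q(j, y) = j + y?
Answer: -73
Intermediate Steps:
W = 1
S(k) = -12 + 4*k² (S(k) = -12 + 4*(k*k) = -12 + 4*k²)
A = -61 (A = -32 + 1*(-29) = -32 - 29 = -61)
S(Q(1, -1)) + A = (-12 + 4*(1 - 1)²) - 61 = (-12 + 4*0²) - 61 = (-12 + 4*0) - 61 = (-12 + 0) - 61 = -12 - 61 = -73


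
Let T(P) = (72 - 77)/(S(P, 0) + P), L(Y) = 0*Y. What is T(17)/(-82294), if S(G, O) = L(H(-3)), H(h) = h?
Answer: 5/1398998 ≈ 3.5740e-6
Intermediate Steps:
L(Y) = 0
S(G, O) = 0
T(P) = -5/P (T(P) = (72 - 77)/(0 + P) = -5/P)
T(17)/(-82294) = -5/17/(-82294) = -5*1/17*(-1/82294) = -5/17*(-1/82294) = 5/1398998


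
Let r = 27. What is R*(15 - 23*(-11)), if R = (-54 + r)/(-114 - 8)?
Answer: 3618/61 ≈ 59.311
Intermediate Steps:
R = 27/122 (R = (-54 + 27)/(-114 - 8) = -27/(-122) = -27*(-1/122) = 27/122 ≈ 0.22131)
R*(15 - 23*(-11)) = 27*(15 - 23*(-11))/122 = 27*(15 + 253)/122 = (27/122)*268 = 3618/61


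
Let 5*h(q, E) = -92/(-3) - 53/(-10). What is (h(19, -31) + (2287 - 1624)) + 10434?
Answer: 1665629/150 ≈ 11104.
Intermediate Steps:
h(q, E) = 1079/150 (h(q, E) = (-92/(-3) - 53/(-10))/5 = (-92*(-⅓) - 53*(-⅒))/5 = (92/3 + 53/10)/5 = (⅕)*(1079/30) = 1079/150)
(h(19, -31) + (2287 - 1624)) + 10434 = (1079/150 + (2287 - 1624)) + 10434 = (1079/150 + 663) + 10434 = 100529/150 + 10434 = 1665629/150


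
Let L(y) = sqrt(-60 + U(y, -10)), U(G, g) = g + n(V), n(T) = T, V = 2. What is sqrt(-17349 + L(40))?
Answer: sqrt(-17349 + 2*I*sqrt(17)) ≈ 0.0313 + 131.72*I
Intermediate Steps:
U(G, g) = 2 + g (U(G, g) = g + 2 = 2 + g)
L(y) = 2*I*sqrt(17) (L(y) = sqrt(-60 + (2 - 10)) = sqrt(-60 - 8) = sqrt(-68) = 2*I*sqrt(17))
sqrt(-17349 + L(40)) = sqrt(-17349 + 2*I*sqrt(17))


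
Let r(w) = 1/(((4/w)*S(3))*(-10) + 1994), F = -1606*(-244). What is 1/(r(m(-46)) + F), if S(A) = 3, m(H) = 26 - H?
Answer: 5977/2342171131 ≈ 2.5519e-6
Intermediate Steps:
F = 391864
r(w) = 1/(1994 - 120/w) (r(w) = 1/(((4/w)*3)*(-10) + 1994) = 1/((12/w)*(-10) + 1994) = 1/(-120/w + 1994) = 1/(1994 - 120/w))
1/(r(m(-46)) + F) = 1/((26 - 1*(-46))/(2*(-60 + 997*(26 - 1*(-46)))) + 391864) = 1/((26 + 46)/(2*(-60 + 997*(26 + 46))) + 391864) = 1/((½)*72/(-60 + 997*72) + 391864) = 1/((½)*72/(-60 + 71784) + 391864) = 1/((½)*72/71724 + 391864) = 1/((½)*72*(1/71724) + 391864) = 1/(3/5977 + 391864) = 1/(2342171131/5977) = 5977/2342171131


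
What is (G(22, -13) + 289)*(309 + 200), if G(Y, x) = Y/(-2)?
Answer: 141502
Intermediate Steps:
G(Y, x) = -Y/2 (G(Y, x) = Y*(-1/2) = -Y/2)
(G(22, -13) + 289)*(309 + 200) = (-1/2*22 + 289)*(309 + 200) = (-11 + 289)*509 = 278*509 = 141502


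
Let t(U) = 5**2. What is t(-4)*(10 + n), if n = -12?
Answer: -50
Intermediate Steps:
t(U) = 25
t(-4)*(10 + n) = 25*(10 - 12) = 25*(-2) = -50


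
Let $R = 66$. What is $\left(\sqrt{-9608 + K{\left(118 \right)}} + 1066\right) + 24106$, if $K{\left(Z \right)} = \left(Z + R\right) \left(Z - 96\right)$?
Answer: $25172 + 2 i \sqrt{1390} \approx 25172.0 + 74.565 i$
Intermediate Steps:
$K{\left(Z \right)} = \left(-96 + Z\right) \left(66 + Z\right)$ ($K{\left(Z \right)} = \left(Z + 66\right) \left(Z - 96\right) = \left(66 + Z\right) \left(-96 + Z\right) = \left(-96 + Z\right) \left(66 + Z\right)$)
$\left(\sqrt{-9608 + K{\left(118 \right)}} + 1066\right) + 24106 = \left(\sqrt{-9608 - \left(9876 - 13924\right)} + 1066\right) + 24106 = \left(\sqrt{-9608 - -4048} + 1066\right) + 24106 = \left(\sqrt{-9608 + 4048} + 1066\right) + 24106 = \left(\sqrt{-5560} + 1066\right) + 24106 = \left(2 i \sqrt{1390} + 1066\right) + 24106 = \left(1066 + 2 i \sqrt{1390}\right) + 24106 = 25172 + 2 i \sqrt{1390}$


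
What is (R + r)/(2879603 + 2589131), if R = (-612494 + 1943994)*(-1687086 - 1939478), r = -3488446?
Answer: -2414386727223/2734367 ≈ -8.8298e+5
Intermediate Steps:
R = -4828769966000 (R = 1331500*(-3626564) = -4828769966000)
(R + r)/(2879603 + 2589131) = (-4828769966000 - 3488446)/(2879603 + 2589131) = -4828773454446/5468734 = -4828773454446*1/5468734 = -2414386727223/2734367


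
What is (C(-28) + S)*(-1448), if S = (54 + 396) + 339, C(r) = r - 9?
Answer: -1088896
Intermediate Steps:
C(r) = -9 + r
S = 789 (S = 450 + 339 = 789)
(C(-28) + S)*(-1448) = ((-9 - 28) + 789)*(-1448) = (-37 + 789)*(-1448) = 752*(-1448) = -1088896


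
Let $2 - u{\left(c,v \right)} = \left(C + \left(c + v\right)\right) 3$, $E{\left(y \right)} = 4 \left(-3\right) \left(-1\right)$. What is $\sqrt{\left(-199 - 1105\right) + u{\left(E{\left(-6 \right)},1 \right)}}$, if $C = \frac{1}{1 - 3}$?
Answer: $\frac{i \sqrt{5358}}{2} \approx 36.599 i$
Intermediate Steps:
$E{\left(y \right)} = 12$ ($E{\left(y \right)} = \left(-12\right) \left(-1\right) = 12$)
$C = - \frac{1}{2}$ ($C = \frac{1}{-2} = - \frac{1}{2} \approx -0.5$)
$u{\left(c,v \right)} = \frac{7}{2} - 3 c - 3 v$ ($u{\left(c,v \right)} = 2 - \left(- \frac{1}{2} + \left(c + v\right)\right) 3 = 2 - \left(- \frac{1}{2} + c + v\right) 3 = 2 - \left(- \frac{3}{2} + 3 c + 3 v\right) = \frac{7}{2} - 3 c - 3 v$)
$\sqrt{\left(-199 - 1105\right) + u{\left(E{\left(-6 \right)},1 \right)}} = \sqrt{\left(-199 - 1105\right) - \frac{71}{2}} = \sqrt{-1304 - \frac{71}{2}} = \sqrt{- \frac{2679}{2}} = \frac{i \sqrt{5358}}{2}$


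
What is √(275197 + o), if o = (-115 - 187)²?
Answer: √366401 ≈ 605.31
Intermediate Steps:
o = 91204 (o = (-302)² = 91204)
√(275197 + o) = √(275197 + 91204) = √366401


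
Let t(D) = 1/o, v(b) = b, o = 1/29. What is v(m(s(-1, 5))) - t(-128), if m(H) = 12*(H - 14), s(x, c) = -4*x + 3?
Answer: -113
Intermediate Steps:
o = 1/29 ≈ 0.034483
s(x, c) = 3 - 4*x
m(H) = -168 + 12*H (m(H) = 12*(-14 + H) = -168 + 12*H)
t(D) = 29 (t(D) = 1/(1/29) = 29)
v(m(s(-1, 5))) - t(-128) = (-168 + 12*(3 - 4*(-1))) - 1*29 = (-168 + 12*(3 + 4)) - 29 = (-168 + 12*7) - 29 = (-168 + 84) - 29 = -84 - 29 = -113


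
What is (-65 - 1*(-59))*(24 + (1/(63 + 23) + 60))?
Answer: -21675/43 ≈ -504.07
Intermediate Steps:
(-65 - 1*(-59))*(24 + (1/(63 + 23) + 60)) = (-65 + 59)*(24 + (1/86 + 60)) = -6*(24 + (1/86 + 60)) = -6*(24 + 5161/86) = -6*7225/86 = -21675/43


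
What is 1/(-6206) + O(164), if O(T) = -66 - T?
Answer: -1427381/6206 ≈ -230.00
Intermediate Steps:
1/(-6206) + O(164) = 1/(-6206) + (-66 - 1*164) = -1/6206 + (-66 - 164) = -1/6206 - 230 = -1427381/6206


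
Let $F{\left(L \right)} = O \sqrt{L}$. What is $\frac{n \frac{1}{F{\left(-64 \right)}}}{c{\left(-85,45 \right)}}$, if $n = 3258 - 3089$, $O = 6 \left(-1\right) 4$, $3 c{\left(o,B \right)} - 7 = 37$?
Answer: $\frac{169 i}{2816} \approx 0.060014 i$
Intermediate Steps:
$c{\left(o,B \right)} = \frac{44}{3}$ ($c{\left(o,B \right)} = \frac{7}{3} + \frac{1}{3} \cdot 37 = \frac{7}{3} + \frac{37}{3} = \frac{44}{3}$)
$O = -24$ ($O = \left(-6\right) 4 = -24$)
$F{\left(L \right)} = - 24 \sqrt{L}$
$n = 169$
$\frac{n \frac{1}{F{\left(-64 \right)}}}{c{\left(-85,45 \right)}} = \frac{169 \frac{1}{\left(-24\right) \sqrt{-64}}}{\frac{44}{3}} = \frac{169}{\left(-24\right) 8 i} \frac{3}{44} = \frac{169}{\left(-192\right) i} \frac{3}{44} = 169 \frac{i}{192} \cdot \frac{3}{44} = \frac{169 i}{192} \cdot \frac{3}{44} = \frac{169 i}{2816}$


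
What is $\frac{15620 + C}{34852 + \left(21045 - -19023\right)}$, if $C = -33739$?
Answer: $- \frac{18119}{74920} \approx -0.24184$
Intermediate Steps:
$\frac{15620 + C}{34852 + \left(21045 - -19023\right)} = \frac{15620 - 33739}{34852 + \left(21045 - -19023\right)} = - \frac{18119}{34852 + \left(21045 + 19023\right)} = - \frac{18119}{34852 + 40068} = - \frac{18119}{74920}$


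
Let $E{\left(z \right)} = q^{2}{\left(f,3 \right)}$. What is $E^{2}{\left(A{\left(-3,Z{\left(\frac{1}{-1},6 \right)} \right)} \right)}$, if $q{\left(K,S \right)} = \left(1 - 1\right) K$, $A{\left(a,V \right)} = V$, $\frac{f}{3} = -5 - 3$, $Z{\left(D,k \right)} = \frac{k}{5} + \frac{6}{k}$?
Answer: $0$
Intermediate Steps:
$Z{\left(D,k \right)} = \frac{6}{k} + \frac{k}{5}$ ($Z{\left(D,k \right)} = k \frac{1}{5} + \frac{6}{k} = \frac{k}{5} + \frac{6}{k} = \frac{6}{k} + \frac{k}{5}$)
$f = -24$ ($f = 3 \left(-5 - 3\right) = 3 \left(-8\right) = -24$)
$q{\left(K,S \right)} = 0$ ($q{\left(K,S \right)} = 0 K = 0$)
$E{\left(z \right)} = 0$ ($E{\left(z \right)} = 0^{2} = 0$)
$E^{2}{\left(A{\left(-3,Z{\left(\frac{1}{-1},6 \right)} \right)} \right)} = 0^{2} = 0$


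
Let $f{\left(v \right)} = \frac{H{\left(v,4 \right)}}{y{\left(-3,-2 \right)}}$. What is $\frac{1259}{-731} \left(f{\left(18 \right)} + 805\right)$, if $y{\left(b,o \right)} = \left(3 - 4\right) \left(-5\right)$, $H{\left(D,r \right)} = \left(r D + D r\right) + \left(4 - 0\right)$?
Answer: $- \frac{5253807}{3655} \approx -1437.4$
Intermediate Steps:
$H{\left(D,r \right)} = 4 + 2 D r$ ($H{\left(D,r \right)} = \left(D r + D r\right) + \left(4 + 0\right) = 2 D r + 4 = 4 + 2 D r$)
$y{\left(b,o \right)} = 5$ ($y{\left(b,o \right)} = \left(-1\right) \left(-5\right) = 5$)
$f{\left(v \right)} = \frac{4}{5} + \frac{8 v}{5}$ ($f{\left(v \right)} = \frac{4 + 2 v 4}{5} = \left(4 + 8 v\right) \frac{1}{5} = \frac{4}{5} + \frac{8 v}{5}$)
$\frac{1259}{-731} \left(f{\left(18 \right)} + 805\right) = \frac{1259}{-731} \left(\left(\frac{4}{5} + \frac{8}{5} \cdot 18\right) + 805\right) = 1259 \left(- \frac{1}{731}\right) \left(\left(\frac{4}{5} + \frac{144}{5}\right) + 805\right) = - \frac{1259 \left(\frac{148}{5} + 805\right)}{731} = \left(- \frac{1259}{731}\right) \frac{4173}{5} = - \frac{5253807}{3655}$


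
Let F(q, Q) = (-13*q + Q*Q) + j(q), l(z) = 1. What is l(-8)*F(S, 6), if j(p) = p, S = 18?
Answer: -180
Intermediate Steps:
F(q, Q) = Q² - 12*q (F(q, Q) = (-13*q + Q*Q) + q = (-13*q + Q²) + q = (Q² - 13*q) + q = Q² - 12*q)
l(-8)*F(S, 6) = 1*(6² - 12*18) = 1*(36 - 216) = 1*(-180) = -180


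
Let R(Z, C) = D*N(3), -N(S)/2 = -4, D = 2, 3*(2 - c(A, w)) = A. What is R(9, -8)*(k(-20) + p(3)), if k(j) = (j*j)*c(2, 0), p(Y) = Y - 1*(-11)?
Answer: 26272/3 ≈ 8757.3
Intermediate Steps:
c(A, w) = 2 - A/3
p(Y) = 11 + Y (p(Y) = Y + 11 = 11 + Y)
N(S) = 8 (N(S) = -2*(-4) = 8)
k(j) = 4*j²/3 (k(j) = (j*j)*(2 - ⅓*2) = j²*(2 - ⅔) = j²*(4/3) = 4*j²/3)
R(Z, C) = 16 (R(Z, C) = 2*8 = 16)
R(9, -8)*(k(-20) + p(3)) = 16*((4/3)*(-20)² + (11 + 3)) = 16*((4/3)*400 + 14) = 16*(1600/3 + 14) = 16*(1642/3) = 26272/3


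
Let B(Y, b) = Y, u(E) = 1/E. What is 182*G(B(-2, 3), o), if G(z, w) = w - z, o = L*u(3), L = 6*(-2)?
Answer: -364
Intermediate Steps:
L = -12
o = -4 (o = -12/3 = -12*1/3 = -4)
182*G(B(-2, 3), o) = 182*(-4 - 1*(-2)) = 182*(-4 + 2) = 182*(-2) = -364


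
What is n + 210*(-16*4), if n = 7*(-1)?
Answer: -13447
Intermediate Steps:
n = -7
n + 210*(-16*4) = -7 + 210*(-16*4) = -7 + 210*(-64) = -7 - 13440 = -13447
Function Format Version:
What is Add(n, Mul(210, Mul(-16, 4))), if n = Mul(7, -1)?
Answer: -13447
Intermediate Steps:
n = -7
Add(n, Mul(210, Mul(-16, 4))) = Add(-7, Mul(210, Mul(-16, 4))) = Add(-7, Mul(210, -64)) = Add(-7, -13440) = -13447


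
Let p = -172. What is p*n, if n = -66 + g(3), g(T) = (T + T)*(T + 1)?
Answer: 7224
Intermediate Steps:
g(T) = 2*T*(1 + T) (g(T) = (2*T)*(1 + T) = 2*T*(1 + T))
n = -42 (n = -66 + 2*3*(1 + 3) = -66 + 2*3*4 = -66 + 24 = -42)
p*n = -172*(-42) = 7224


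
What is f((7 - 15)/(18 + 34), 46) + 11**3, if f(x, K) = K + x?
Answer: 17899/13 ≈ 1376.8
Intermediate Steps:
f((7 - 15)/(18 + 34), 46) + 11**3 = (46 + (7 - 15)/(18 + 34)) + 11**3 = (46 - 8/52) + 1331 = (46 - 8*1/52) + 1331 = (46 - 2/13) + 1331 = 596/13 + 1331 = 17899/13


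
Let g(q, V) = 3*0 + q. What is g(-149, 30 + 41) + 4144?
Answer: 3995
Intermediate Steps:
g(q, V) = q (g(q, V) = 0 + q = q)
g(-149, 30 + 41) + 4144 = -149 + 4144 = 3995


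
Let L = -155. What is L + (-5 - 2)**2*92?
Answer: 4353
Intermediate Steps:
L + (-5 - 2)**2*92 = -155 + (-5 - 2)**2*92 = -155 + (-7)**2*92 = -155 + 49*92 = -155 + 4508 = 4353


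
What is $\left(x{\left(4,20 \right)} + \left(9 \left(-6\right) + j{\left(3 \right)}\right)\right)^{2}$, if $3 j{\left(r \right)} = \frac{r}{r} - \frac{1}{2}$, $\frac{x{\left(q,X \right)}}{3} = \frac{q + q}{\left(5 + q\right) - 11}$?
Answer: $\frac{156025}{36} \approx 4334.0$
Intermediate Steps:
$x{\left(q,X \right)} = \frac{6 q}{-6 + q}$ ($x{\left(q,X \right)} = 3 \frac{q + q}{\left(5 + q\right) - 11} = 3 \frac{2 q}{-6 + q} = \frac{6 q}{-6 + q}$)
$j{\left(r \right)} = \frac{1}{6}$ ($j{\left(r \right)} = \frac{\frac{r}{r} - \frac{1}{2}}{3} = \frac{1 - \frac{1}{2}}{3} = \frac{1}{3} \cdot \frac{1}{2} = \frac{1}{6}$)
$\left(x{\left(4,20 \right)} + \left(9 \left(-6\right) + j{\left(3 \right)}\right)\right)^{2} = \left(6 \cdot 4 \frac{1}{-6 + 4} + \left(9 \left(-6\right) + \frac{1}{6}\right)\right)^{2} = \left(6 \cdot 4 \frac{1}{-2} + \left(-54 + \frac{1}{6}\right)\right)^{2} = \left(6 \cdot 4 \left(- \frac{1}{2}\right) - \frac{323}{6}\right)^{2} = \left(-12 - \frac{323}{6}\right)^{2} = \left(- \frac{395}{6}\right)^{2} = \frac{156025}{36}$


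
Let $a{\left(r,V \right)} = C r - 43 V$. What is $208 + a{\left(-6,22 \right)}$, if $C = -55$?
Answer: $-408$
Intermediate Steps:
$a{\left(r,V \right)} = - 55 r - 43 V$
$208 + a{\left(-6,22 \right)} = 208 - 616 = -408$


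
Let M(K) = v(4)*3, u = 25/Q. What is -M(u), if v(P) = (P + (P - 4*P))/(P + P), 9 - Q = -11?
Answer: 3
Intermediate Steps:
Q = 20 (Q = 9 - 1*(-11) = 9 + 11 = 20)
v(P) = -1 (v(P) = (P - 3*P)/((2*P)) = (-2*P)*(1/(2*P)) = -1)
u = 5/4 (u = 25/20 = 25*(1/20) = 5/4 ≈ 1.2500)
M(K) = -3 (M(K) = -1*3 = -3)
-M(u) = -1*(-3) = 3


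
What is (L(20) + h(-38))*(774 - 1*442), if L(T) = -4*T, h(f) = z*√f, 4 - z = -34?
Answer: -26560 + 12616*I*√38 ≈ -26560.0 + 77770.0*I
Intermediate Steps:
z = 38 (z = 4 - 1*(-34) = 4 + 34 = 38)
h(f) = 38*√f
(L(20) + h(-38))*(774 - 1*442) = (-4*20 + 38*√(-38))*(774 - 1*442) = (-80 + 38*(I*√38))*(774 - 442) = (-80 + 38*I*√38)*332 = -26560 + 12616*I*√38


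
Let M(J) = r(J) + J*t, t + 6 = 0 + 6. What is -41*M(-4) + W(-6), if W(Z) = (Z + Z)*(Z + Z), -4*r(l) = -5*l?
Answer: 349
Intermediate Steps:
r(l) = 5*l/4 (r(l) = -(-5)*l/4 = 5*l/4)
t = 0 (t = -6 + (0 + 6) = -6 + 6 = 0)
W(Z) = 4*Z² (W(Z) = (2*Z)*(2*Z) = 4*Z²)
M(J) = 5*J/4 (M(J) = 5*J/4 + J*0 = 5*J/4 + 0 = 5*J/4)
-41*M(-4) + W(-6) = -205*(-4)/4 + 4*(-6)² = -41*(-5) + 4*36 = 205 + 144 = 349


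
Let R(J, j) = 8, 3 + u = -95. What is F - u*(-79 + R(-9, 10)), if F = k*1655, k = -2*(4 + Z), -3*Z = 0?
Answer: -20198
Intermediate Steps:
u = -98 (u = -3 - 95 = -98)
Z = 0 (Z = -1/3*0 = 0)
k = -8 (k = -2*(4 + 0) = -2*4 = -8)
F = -13240 (F = -8*1655 = -13240)
F - u*(-79 + R(-9, 10)) = -13240 - (-98)*(-79 + 8) = -13240 - (-98)*(-71) = -13240 - 1*6958 = -13240 - 6958 = -20198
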